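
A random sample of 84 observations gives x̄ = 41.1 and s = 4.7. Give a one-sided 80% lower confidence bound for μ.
μ ≥ 40.67

Lower bound (one-sided):
t* = 0.846 (one-sided for 80%)
Lower bound = x̄ - t* · s/√n = 41.1 - 0.846 · 4.7/√84 = 40.67

We are 80% confident that μ ≥ 40.67.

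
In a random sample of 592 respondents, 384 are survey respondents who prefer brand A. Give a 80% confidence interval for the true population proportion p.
(0.623, 0.674)

Proportion CI:
p̂ = 384/592 = 0.64865
SE = √(p̂(1-p̂)/n) = √(0.64865 · 0.35135 / 592) = 0.01962

z* = 1.282
Margin = z* · SE = 1.282 · 0.01962 = 0.0252

CI: 0.64865 ± 0.0252 = (0.623, 0.674)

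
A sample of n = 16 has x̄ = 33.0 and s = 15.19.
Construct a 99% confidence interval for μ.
(21.81, 44.19)

t-interval (σ unknown):
df = n - 1 = 15
t* = 2.947 for 99% confidence

Margin of error = t* · s/√n = 2.947 · 15.19/√16 = 11.19

CI: (21.81, 44.19)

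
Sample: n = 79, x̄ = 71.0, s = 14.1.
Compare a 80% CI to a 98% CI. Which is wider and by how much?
98% CI is wider by 3.44

df = 78
80% CI: t* = 1.292, (68.95, 73.05), width = 2 · t* · s/√n = 4.10
98% CI: t* = 2.375, (67.23, 74.77), width = 2 · t* · s/√n = 7.54

The 98% CI is wider by 7.54 - 4.10 = 3.44.
Higher confidence requires a wider interval.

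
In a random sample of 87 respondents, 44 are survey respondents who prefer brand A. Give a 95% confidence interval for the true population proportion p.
(0.401, 0.611)

Proportion CI:
p̂ = 44/87 = 0.50575
SE = √(p̂(1-p̂)/n) = √(0.50575 · 0.49425 / 87) = 0.05360

z* = 1.960
Margin = z* · SE = 1.960 · 0.05360 = 0.1051

CI: 0.50575 ± 0.1051 = (0.401, 0.611)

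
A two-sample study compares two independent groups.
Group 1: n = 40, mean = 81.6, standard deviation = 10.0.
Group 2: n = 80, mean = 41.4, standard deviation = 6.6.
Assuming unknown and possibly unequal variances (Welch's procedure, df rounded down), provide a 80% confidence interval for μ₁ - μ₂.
(37.94, 42.46)

Difference: x̄₁ - x̄₂ = 40.20
SE = √(s₁²/n₁ + s₂²/n₂) = √(10.0²/40 + 6.6²/80) = 1.7448
df = 56.51 → 56 (Welch–Satterthwaite, rounded down)
t* = 1.297

CI: 40.20 ± 1.297 · 1.7448 = 40.20 ± 2.26 = (37.94, 42.46)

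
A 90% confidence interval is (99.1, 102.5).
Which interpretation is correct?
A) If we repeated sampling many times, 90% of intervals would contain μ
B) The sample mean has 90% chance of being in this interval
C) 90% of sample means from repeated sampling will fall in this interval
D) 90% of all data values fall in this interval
A

A) Correct — this is the frequentist long-run coverage interpretation.
B) Wrong — x̄ is observed and sits in the interval by construction.
C) Wrong — coverage applies to intervals containing μ, not to future x̄ values.
D) Wrong — a CI is about the parameter μ, not individual data values.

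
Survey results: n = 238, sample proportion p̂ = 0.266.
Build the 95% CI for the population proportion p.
(0.210, 0.322)

Proportion CI:
SE = √(p̂(1-p̂)/n) = √(0.266 · 0.734 / 238) = 0.02864

z* = 1.960
Margin = z* · SE = 1.960 · 0.02864 = 0.0561

CI: 0.266 ± 0.0561 = (0.210, 0.322)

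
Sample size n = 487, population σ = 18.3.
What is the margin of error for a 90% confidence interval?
Margin of error = 1.36

Margin of error = z* · σ/√n
= 1.645 · 18.3/√487
= 1.645 · 18.3/22.0681
= 1.36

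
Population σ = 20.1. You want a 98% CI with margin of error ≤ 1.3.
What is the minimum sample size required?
n ≥ 1294

For margin E ≤ 1.3:
n ≥ (z* · σ / E)²
n ≥ (2.326 · 20.1 / 1.3)²
n ≥ 1293.38

Minimum n = 1294 (rounding up)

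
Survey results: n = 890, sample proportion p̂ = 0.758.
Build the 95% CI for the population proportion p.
(0.730, 0.786)

Proportion CI:
SE = √(p̂(1-p̂)/n) = √(0.758 · 0.242 / 890) = 0.01436

z* = 1.960
Margin = z* · SE = 1.960 · 0.01436 = 0.0281

CI: 0.758 ± 0.0281 = (0.730, 0.786)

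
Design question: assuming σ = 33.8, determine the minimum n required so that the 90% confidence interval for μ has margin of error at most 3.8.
n ≥ 215

For margin E ≤ 3.8:
n ≥ (z* · σ / E)²
n ≥ (1.645 · 33.8 / 3.8)²
n ≥ 214.09

Minimum n = 215 (rounding up)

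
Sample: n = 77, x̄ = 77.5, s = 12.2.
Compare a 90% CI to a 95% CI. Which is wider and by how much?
95% CI is wider by 0.91

df = 76
90% CI: t* = 1.665, (75.19, 79.81), width = 2 · t* · s/√n = 4.63
95% CI: t* = 1.992, (74.73, 80.27), width = 2 · t* · s/√n = 5.54

The 95% CI is wider by 5.54 - 4.63 = 0.91.
Higher confidence requires a wider interval.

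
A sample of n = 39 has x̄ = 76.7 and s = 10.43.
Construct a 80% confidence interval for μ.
(74.52, 78.88)

t-interval (σ unknown):
df = n - 1 = 38
t* = 1.304 for 80% confidence

Margin of error = t* · s/√n = 1.304 · 10.43/√39 = 2.18

CI: (74.52, 78.88)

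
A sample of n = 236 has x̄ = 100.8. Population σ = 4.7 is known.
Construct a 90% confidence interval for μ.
(100.30, 101.30)

z-interval (σ known):
z* = 1.645 for 90% confidence

Margin of error = z* · σ/√n = 1.645 · 4.7/√236 = 0.50

CI: (100.8 - 0.50, 100.8 + 0.50) = (100.30, 101.30)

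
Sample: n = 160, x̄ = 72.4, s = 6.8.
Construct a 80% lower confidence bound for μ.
μ ≥ 71.95

Lower bound (one-sided):
t* = 0.844 (one-sided for 80%)
Lower bound = x̄ - t* · s/√n = 72.4 - 0.844 · 6.8/√160 = 71.95

We are 80% confident that μ ≥ 71.95.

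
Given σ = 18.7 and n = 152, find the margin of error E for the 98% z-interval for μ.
Margin of error = 3.53

Margin of error = z* · σ/√n
= 2.326 · 18.7/√152
= 2.326 · 18.7/12.3288
= 3.53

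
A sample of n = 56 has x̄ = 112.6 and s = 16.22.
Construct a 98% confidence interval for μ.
(107.41, 117.79)

t-interval (σ unknown):
df = n - 1 = 55
t* = 2.396 for 98% confidence

Margin of error = t* · s/√n = 2.396 · 16.22/√56 = 5.19

CI: (107.41, 117.79)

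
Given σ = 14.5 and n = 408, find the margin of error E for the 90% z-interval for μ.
Margin of error = 1.18

Margin of error = z* · σ/√n
= 1.645 · 14.5/√408
= 1.645 · 14.5/20.1990
= 1.18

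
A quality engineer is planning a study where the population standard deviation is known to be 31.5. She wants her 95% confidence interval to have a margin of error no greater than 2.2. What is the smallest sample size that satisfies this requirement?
n ≥ 788

For margin E ≤ 2.2:
n ≥ (z* · σ / E)²
n ≥ (1.960 · 31.5 / 2.2)²
n ≥ 787.57

Minimum n = 788 (rounding up)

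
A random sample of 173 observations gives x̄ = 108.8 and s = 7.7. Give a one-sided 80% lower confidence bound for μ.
μ ≥ 108.31

Lower bound (one-sided):
t* = 0.844 (one-sided for 80%)
Lower bound = x̄ - t* · s/√n = 108.8 - 0.844 · 7.7/√173 = 108.31

We are 80% confident that μ ≥ 108.31.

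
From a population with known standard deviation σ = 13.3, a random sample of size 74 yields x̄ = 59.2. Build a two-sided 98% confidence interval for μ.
(55.60, 62.80)

z-interval (σ known):
z* = 2.326 for 98% confidence

Margin of error = z* · σ/√n = 2.326 · 13.3/√74 = 3.60

CI: (59.2 - 3.60, 59.2 + 3.60) = (55.60, 62.80)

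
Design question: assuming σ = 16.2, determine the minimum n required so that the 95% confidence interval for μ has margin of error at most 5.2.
n ≥ 38

For margin E ≤ 5.2:
n ≥ (z* · σ / E)²
n ≥ (1.960 · 16.2 / 5.2)²
n ≥ 37.29

Minimum n = 38 (rounding up)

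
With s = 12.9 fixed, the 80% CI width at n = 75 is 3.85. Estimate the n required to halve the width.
n ≈ 300

CI width ∝ 1/√n
To reduce width by factor 2, need √n to grow by 2 → need 2² = 4 times as many samples.

Current: n = 75, width = 3.85
New: n = 300, width ≈ 1.91

Width reduced by factor of 3.85/1.91 = 2.02.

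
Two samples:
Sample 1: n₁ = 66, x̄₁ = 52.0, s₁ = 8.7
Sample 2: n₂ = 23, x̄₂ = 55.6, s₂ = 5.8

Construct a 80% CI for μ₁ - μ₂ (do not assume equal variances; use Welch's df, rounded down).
(-5.70, -1.50)

Difference: x̄₁ - x̄₂ = -3.60
SE = √(s₁²/n₁ + s₂²/n₂) = √(8.7²/66 + 5.8²/23) = 1.6154
df = 57.96 → 57 (Welch–Satterthwaite, rounded down)
t* = 1.297

CI: -3.60 ± 1.297 · 1.6154 = -3.60 ± 2.10 = (-5.70, -1.50)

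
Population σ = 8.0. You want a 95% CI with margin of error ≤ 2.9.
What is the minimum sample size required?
n ≥ 30

For margin E ≤ 2.9:
n ≥ (z* · σ / E)²
n ≥ (1.960 · 8.0 / 2.9)²
n ≥ 29.23

Minimum n = 30 (rounding up)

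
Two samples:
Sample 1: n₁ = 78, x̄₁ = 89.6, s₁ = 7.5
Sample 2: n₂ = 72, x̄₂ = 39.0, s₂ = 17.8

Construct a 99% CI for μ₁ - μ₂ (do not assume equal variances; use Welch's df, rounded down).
(44.65, 56.55)

Difference: x̄₁ - x̄₂ = 50.60
SE = √(s₁²/n₁ + s₂²/n₂) = √(7.5²/78 + 17.8²/72) = 2.2631
df = 93.85 → 93 (Welch–Satterthwaite, rounded down)
t* = 2.630

CI: 50.60 ± 2.630 · 2.2631 = 50.60 ± 5.95 = (44.65, 56.55)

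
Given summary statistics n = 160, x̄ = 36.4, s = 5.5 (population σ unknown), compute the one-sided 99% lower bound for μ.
μ ≥ 35.38

Lower bound (one-sided):
t* = 2.350 (one-sided for 99%)
Lower bound = x̄ - t* · s/√n = 36.4 - 2.350 · 5.5/√160 = 35.38

We are 99% confident that μ ≥ 35.38.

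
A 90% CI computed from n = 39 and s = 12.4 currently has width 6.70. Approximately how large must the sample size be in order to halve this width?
n ≈ 156

CI width ∝ 1/√n
To reduce width by factor 2, need √n to grow by 2 → need 2² = 4 times as many samples.

Current: n = 39, width = 6.70
New: n = 156, width ≈ 3.29

Width reduced by factor of 6.70/3.29 = 2.04.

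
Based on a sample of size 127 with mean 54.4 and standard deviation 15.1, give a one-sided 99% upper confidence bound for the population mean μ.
μ ≤ 57.56

Upper bound (one-sided):
t* = 2.356 (one-sided for 99%)
Upper bound = x̄ + t* · s/√n = 54.4 + 2.356 · 15.1/√127 = 57.56

We are 99% confident that μ ≤ 57.56.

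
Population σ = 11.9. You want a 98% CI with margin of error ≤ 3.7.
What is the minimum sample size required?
n ≥ 56

For margin E ≤ 3.7:
n ≥ (z* · σ / E)²
n ≥ (2.326 · 11.9 / 3.7)²
n ≥ 55.96

Minimum n = 56 (rounding up)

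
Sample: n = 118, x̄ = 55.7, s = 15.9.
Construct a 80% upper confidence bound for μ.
μ ≤ 56.94

Upper bound (one-sided):
t* = 0.845 (one-sided for 80%)
Upper bound = x̄ + t* · s/√n = 55.7 + 0.845 · 15.9/√118 = 56.94

We are 80% confident that μ ≤ 56.94.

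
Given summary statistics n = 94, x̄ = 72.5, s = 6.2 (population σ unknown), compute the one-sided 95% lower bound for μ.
μ ≥ 71.44

Lower bound (one-sided):
t* = 1.661 (one-sided for 95%)
Lower bound = x̄ - t* · s/√n = 72.5 - 1.661 · 6.2/√94 = 71.44

We are 95% confident that μ ≥ 71.44.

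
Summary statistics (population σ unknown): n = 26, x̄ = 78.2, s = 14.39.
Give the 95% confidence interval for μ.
(72.39, 84.01)

t-interval (σ unknown):
df = n - 1 = 25
t* = 2.060 for 95% confidence

Margin of error = t* · s/√n = 2.060 · 14.39/√26 = 5.81

CI: (72.39, 84.01)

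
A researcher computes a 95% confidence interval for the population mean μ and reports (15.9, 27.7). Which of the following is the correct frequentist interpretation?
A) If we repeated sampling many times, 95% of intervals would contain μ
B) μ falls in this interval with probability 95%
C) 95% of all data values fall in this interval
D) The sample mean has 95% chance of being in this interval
A

A) Correct — this is the frequentist long-run coverage interpretation.
B) Wrong — μ is fixed; the randomness lives in the interval, not in μ.
C) Wrong — a CI is about the parameter μ, not individual data values.
D) Wrong — x̄ is observed and sits in the interval by construction.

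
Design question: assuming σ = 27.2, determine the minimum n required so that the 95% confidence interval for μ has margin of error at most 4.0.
n ≥ 178

For margin E ≤ 4.0:
n ≥ (z* · σ / E)²
n ≥ (1.960 · 27.2 / 4.0)²
n ≥ 177.64

Minimum n = 178 (rounding up)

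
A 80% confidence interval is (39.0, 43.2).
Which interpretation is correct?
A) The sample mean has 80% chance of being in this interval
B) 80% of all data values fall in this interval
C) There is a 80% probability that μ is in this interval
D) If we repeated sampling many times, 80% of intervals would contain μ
D

A) Wrong — x̄ is observed and sits in the interval by construction.
B) Wrong — a CI is about the parameter μ, not individual data values.
C) Wrong — μ is fixed; the randomness lives in the interval, not in μ.
D) Correct — this is the frequentist long-run coverage interpretation.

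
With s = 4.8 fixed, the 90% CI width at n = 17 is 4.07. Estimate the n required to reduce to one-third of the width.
n ≈ 153

CI width ∝ 1/√n
To reduce width by factor 3, need √n to grow by 3 → need 3² = 9 times as many samples.

Current: n = 17, width = 4.07
New: n = 153, width ≈ 1.28

Width reduced by factor of 4.07/1.28 = 3.18.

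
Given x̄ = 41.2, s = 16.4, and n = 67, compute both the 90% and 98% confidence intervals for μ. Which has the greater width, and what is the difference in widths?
98% CI is wider by 2.87

df = 66
90% CI: t* = 1.668, (37.86, 44.54), width = 2 · t* · s/√n = 6.68
98% CI: t* = 2.384, (36.42, 45.98), width = 2 · t* · s/√n = 9.55

The 98% CI is wider by 9.55 - 6.68 = 2.87.
Higher confidence requires a wider interval.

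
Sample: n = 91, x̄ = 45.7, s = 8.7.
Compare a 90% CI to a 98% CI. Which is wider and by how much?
98% CI is wider by 1.29

df = 90
90% CI: t* = 1.662, (44.18, 47.22), width = 2 · t* · s/√n = 3.03
98% CI: t* = 2.368, (43.54, 47.86), width = 2 · t* · s/√n = 4.32

The 98% CI is wider by 4.32 - 3.03 = 1.29.
Higher confidence requires a wider interval.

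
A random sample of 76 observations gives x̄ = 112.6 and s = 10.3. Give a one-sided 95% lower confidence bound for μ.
μ ≥ 110.63

Lower bound (one-sided):
t* = 1.665 (one-sided for 95%)
Lower bound = x̄ - t* · s/√n = 112.6 - 1.665 · 10.3/√76 = 110.63

We are 95% confident that μ ≥ 110.63.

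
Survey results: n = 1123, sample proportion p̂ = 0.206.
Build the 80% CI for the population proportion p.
(0.191, 0.221)

Proportion CI:
SE = √(p̂(1-p̂)/n) = √(0.206 · 0.794 / 1123) = 0.01207

z* = 1.282
Margin = z* · SE = 1.282 · 0.01207 = 0.0155

CI: 0.206 ± 0.0155 = (0.191, 0.221)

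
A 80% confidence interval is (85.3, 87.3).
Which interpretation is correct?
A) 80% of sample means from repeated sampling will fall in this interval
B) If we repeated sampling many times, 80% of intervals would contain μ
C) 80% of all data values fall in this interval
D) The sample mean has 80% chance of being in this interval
B

A) Wrong — coverage applies to intervals containing μ, not to future x̄ values.
B) Correct — this is the frequentist long-run coverage interpretation.
C) Wrong — a CI is about the parameter μ, not individual data values.
D) Wrong — x̄ is observed and sits in the interval by construction.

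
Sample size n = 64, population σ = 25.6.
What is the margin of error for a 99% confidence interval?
Margin of error = 8.24

Margin of error = z* · σ/√n
= 2.576 · 25.6/√64
= 2.576 · 25.6/8.0000
= 8.24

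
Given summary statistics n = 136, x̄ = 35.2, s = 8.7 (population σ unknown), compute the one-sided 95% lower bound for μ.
μ ≥ 33.96

Lower bound (one-sided):
t* = 1.656 (one-sided for 95%)
Lower bound = x̄ - t* · s/√n = 35.2 - 1.656 · 8.7/√136 = 33.96

We are 95% confident that μ ≥ 33.96.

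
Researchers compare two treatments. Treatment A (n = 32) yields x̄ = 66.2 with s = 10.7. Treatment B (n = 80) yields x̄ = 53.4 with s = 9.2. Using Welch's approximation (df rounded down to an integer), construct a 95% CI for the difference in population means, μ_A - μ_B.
(8.47, 17.13)

Difference: x̄₁ - x̄₂ = 12.80
SE = √(s₁²/n₁ + s₂²/n₂) = √(10.7²/32 + 9.2²/80) = 2.1531
df = 50.32 → 50 (Welch–Satterthwaite, rounded down)
t* = 2.009

CI: 12.80 ± 2.009 · 2.1531 = 12.80 ± 4.33 = (8.47, 17.13)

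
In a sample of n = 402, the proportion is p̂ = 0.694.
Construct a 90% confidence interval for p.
(0.656, 0.732)

Proportion CI:
SE = √(p̂(1-p̂)/n) = √(0.694 · 0.306 / 402) = 0.02298

z* = 1.645
Margin = z* · SE = 1.645 · 0.02298 = 0.0378

CI: 0.694 ± 0.0378 = (0.656, 0.732)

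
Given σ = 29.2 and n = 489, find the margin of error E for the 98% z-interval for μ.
Margin of error = 3.07

Margin of error = z* · σ/√n
= 2.326 · 29.2/√489
= 2.326 · 29.2/22.1133
= 3.07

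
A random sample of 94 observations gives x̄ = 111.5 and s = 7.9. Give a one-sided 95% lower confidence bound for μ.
μ ≥ 110.15

Lower bound (one-sided):
t* = 1.661 (one-sided for 95%)
Lower bound = x̄ - t* · s/√n = 111.5 - 1.661 · 7.9/√94 = 110.15

We are 95% confident that μ ≥ 110.15.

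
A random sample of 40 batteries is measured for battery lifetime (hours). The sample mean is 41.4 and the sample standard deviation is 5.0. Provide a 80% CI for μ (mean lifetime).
(40.37, 42.43)

t-interval (σ unknown):
df = n - 1 = 39
t* = 1.304 for 80% confidence

Margin of error = t* · s/√n = 1.304 · 5.0/√40 = 1.03

CI: (40.37, 42.43)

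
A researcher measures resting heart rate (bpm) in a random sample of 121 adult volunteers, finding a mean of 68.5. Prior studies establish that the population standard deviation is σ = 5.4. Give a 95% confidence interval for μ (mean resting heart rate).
(67.54, 69.46)

z-interval (σ known):
z* = 1.960 for 95% confidence

Margin of error = z* · σ/√n = 1.960 · 5.4/√121 = 0.96

CI: (68.5 - 0.96, 68.5 + 0.96) = (67.54, 69.46)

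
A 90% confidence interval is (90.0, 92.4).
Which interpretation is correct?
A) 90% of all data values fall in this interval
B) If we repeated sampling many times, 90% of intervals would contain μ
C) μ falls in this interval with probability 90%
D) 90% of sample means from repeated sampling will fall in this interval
B

A) Wrong — a CI is about the parameter μ, not individual data values.
B) Correct — this is the frequentist long-run coverage interpretation.
C) Wrong — μ is fixed; the randomness lives in the interval, not in μ.
D) Wrong — coverage applies to intervals containing μ, not to future x̄ values.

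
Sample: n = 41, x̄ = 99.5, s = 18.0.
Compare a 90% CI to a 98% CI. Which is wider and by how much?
98% CI is wider by 4.15

df = 40
90% CI: t* = 1.684, (94.77, 104.23), width = 2 · t* · s/√n = 9.47
98% CI: t* = 2.423, (92.69, 106.31), width = 2 · t* · s/√n = 13.62

The 98% CI is wider by 13.62 - 9.47 = 4.15.
Higher confidence requires a wider interval.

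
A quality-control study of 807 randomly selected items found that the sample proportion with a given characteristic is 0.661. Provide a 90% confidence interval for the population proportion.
(0.634, 0.688)

Proportion CI:
SE = √(p̂(1-p̂)/n) = √(0.661 · 0.339 / 807) = 0.01666

z* = 1.645
Margin = z* · SE = 1.645 · 0.01666 = 0.0274

CI: 0.661 ± 0.0274 = (0.634, 0.688)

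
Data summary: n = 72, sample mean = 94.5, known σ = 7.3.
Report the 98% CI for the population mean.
(92.50, 96.50)

z-interval (σ known):
z* = 2.326 for 98% confidence

Margin of error = z* · σ/√n = 2.326 · 7.3/√72 = 2.00

CI: (94.5 - 2.00, 94.5 + 2.00) = (92.50, 96.50)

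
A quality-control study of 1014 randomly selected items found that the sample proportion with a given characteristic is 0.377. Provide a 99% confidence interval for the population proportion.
(0.338, 0.416)

Proportion CI:
SE = √(p̂(1-p̂)/n) = √(0.377 · 0.623 / 1014) = 0.01522

z* = 2.576
Margin = z* · SE = 2.576 · 0.01522 = 0.0392

CI: 0.377 ± 0.0392 = (0.338, 0.416)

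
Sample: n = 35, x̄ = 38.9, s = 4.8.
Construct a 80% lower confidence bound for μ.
μ ≥ 38.21

Lower bound (one-sided):
t* = 0.852 (one-sided for 80%)
Lower bound = x̄ - t* · s/√n = 38.9 - 0.852 · 4.8/√35 = 38.21

We are 80% confident that μ ≥ 38.21.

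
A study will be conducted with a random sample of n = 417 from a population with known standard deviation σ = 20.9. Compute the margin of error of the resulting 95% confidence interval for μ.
Margin of error = 2.01

Margin of error = z* · σ/√n
= 1.960 · 20.9/√417
= 1.960 · 20.9/20.4206
= 2.01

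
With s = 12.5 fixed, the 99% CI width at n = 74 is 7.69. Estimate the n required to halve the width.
n ≈ 296

CI width ∝ 1/√n
To reduce width by factor 2, need √n to grow by 2 → need 2² = 4 times as many samples.

Current: n = 74, width = 7.69
New: n = 296, width ≈ 3.77

Width reduced by factor of 7.69/3.77 = 2.04.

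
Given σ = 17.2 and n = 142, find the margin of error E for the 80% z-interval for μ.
Margin of error = 1.85

Margin of error = z* · σ/√n
= 1.282 · 17.2/√142
= 1.282 · 17.2/11.9164
= 1.85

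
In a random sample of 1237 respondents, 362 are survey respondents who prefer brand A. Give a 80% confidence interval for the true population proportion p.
(0.276, 0.309)

Proportion CI:
p̂ = 362/1237 = 0.29264
SE = √(p̂(1-p̂)/n) = √(0.29264 · 0.70736 / 1237) = 0.01294

z* = 1.282
Margin = z* · SE = 1.282 · 0.01294 = 0.0166

CI: 0.29264 ± 0.0166 = (0.276, 0.309)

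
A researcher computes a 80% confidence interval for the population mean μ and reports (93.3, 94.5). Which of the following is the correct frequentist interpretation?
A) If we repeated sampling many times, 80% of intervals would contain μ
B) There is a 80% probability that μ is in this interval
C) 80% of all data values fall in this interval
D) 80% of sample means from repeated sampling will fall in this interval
A

A) Correct — this is the frequentist long-run coverage interpretation.
B) Wrong — μ is fixed; the randomness lives in the interval, not in μ.
C) Wrong — a CI is about the parameter μ, not individual data values.
D) Wrong — coverage applies to intervals containing μ, not to future x̄ values.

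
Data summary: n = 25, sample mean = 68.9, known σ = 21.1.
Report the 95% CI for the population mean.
(60.63, 77.17)

z-interval (σ known):
z* = 1.960 for 95% confidence

Margin of error = z* · σ/√n = 1.960 · 21.1/√25 = 8.27

CI: (68.9 - 8.27, 68.9 + 8.27) = (60.63, 77.17)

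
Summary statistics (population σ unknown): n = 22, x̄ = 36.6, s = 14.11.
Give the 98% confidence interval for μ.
(29.03, 44.17)

t-interval (σ unknown):
df = n - 1 = 21
t* = 2.518 for 98% confidence

Margin of error = t* · s/√n = 2.518 · 14.11/√22 = 7.57

CI: (29.03, 44.17)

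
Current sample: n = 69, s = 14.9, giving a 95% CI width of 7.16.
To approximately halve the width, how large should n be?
n ≈ 276

CI width ∝ 1/√n
To reduce width by factor 2, need √n to grow by 2 → need 2² = 4 times as many samples.

Current: n = 69, width = 7.16
New: n = 276, width ≈ 3.53

Width reduced by factor of 7.16/3.53 = 2.03.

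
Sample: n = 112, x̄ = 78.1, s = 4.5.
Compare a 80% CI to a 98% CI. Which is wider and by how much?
98% CI is wider by 0.91

df = 111
80% CI: t* = 1.289, (77.55, 78.65), width = 2 · t* · s/√n = 1.10
98% CI: t* = 2.360, (77.10, 79.10), width = 2 · t* · s/√n = 2.01

The 98% CI is wider by 2.01 - 1.10 = 0.91.
Higher confidence requires a wider interval.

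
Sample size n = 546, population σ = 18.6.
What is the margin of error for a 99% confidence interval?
Margin of error = 2.05

Margin of error = z* · σ/√n
= 2.576 · 18.6/√546
= 2.576 · 18.6/23.3666
= 2.05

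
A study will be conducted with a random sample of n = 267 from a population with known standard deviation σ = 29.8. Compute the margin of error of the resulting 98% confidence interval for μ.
Margin of error = 4.24

Margin of error = z* · σ/√n
= 2.326 · 29.8/√267
= 2.326 · 29.8/16.3401
= 4.24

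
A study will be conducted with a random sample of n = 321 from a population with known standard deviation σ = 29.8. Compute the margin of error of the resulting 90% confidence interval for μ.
Margin of error = 2.74

Margin of error = z* · σ/√n
= 1.645 · 29.8/√321
= 1.645 · 29.8/17.9165
= 2.74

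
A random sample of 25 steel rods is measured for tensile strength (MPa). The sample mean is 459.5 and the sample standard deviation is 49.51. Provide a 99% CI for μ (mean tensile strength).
(431.80, 487.20)

t-interval (σ unknown):
df = n - 1 = 24
t* = 2.797 for 99% confidence

Margin of error = t* · s/√n = 2.797 · 49.51/√25 = 27.70

CI: (431.80, 487.20)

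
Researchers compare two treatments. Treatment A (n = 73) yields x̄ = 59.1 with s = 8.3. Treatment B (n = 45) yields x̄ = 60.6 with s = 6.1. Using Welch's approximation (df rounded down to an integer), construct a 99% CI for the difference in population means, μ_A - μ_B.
(-4.99, 1.99)

Difference: x̄₁ - x̄₂ = -1.50
SE = √(s₁²/n₁ + s₂²/n₂) = √(8.3²/73 + 6.1²/45) = 1.3306
df = 112.33 → 112 (Welch–Satterthwaite, rounded down)
t* = 2.620

CI: -1.50 ± 2.620 · 1.3306 = -1.50 ± 3.49 = (-4.99, 1.99)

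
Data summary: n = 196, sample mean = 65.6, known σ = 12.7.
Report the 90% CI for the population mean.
(64.11, 67.09)

z-interval (σ known):
z* = 1.645 for 90% confidence

Margin of error = z* · σ/√n = 1.645 · 12.7/√196 = 1.49

CI: (65.6 - 1.49, 65.6 + 1.49) = (64.11, 67.09)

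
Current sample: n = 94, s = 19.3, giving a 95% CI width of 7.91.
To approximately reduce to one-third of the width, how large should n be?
n ≈ 846

CI width ∝ 1/√n
To reduce width by factor 3, need √n to grow by 3 → need 3² = 9 times as many samples.

Current: n = 94, width = 7.91
New: n = 846, width ≈ 2.61

Width reduced by factor of 7.91/2.61 = 3.03.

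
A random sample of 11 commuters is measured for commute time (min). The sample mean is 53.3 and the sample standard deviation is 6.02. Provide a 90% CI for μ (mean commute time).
(50.01, 56.59)

t-interval (σ unknown):
df = n - 1 = 10
t* = 1.812 for 90% confidence

Margin of error = t* · s/√n = 1.812 · 6.02/√11 = 3.29

CI: (50.01, 56.59)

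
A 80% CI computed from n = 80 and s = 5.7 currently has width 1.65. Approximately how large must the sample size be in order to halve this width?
n ≈ 320

CI width ∝ 1/√n
To reduce width by factor 2, need √n to grow by 2 → need 2² = 4 times as many samples.

Current: n = 80, width = 1.65
New: n = 320, width ≈ 0.82

Width reduced by factor of 1.65/0.82 = 2.01.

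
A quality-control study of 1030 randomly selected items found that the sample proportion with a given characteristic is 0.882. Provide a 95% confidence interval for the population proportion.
(0.862, 0.902)

Proportion CI:
SE = √(p̂(1-p̂)/n) = √(0.882 · 0.118 / 1030) = 0.01005

z* = 1.960
Margin = z* · SE = 1.960 · 0.01005 = 0.0197

CI: 0.882 ± 0.0197 = (0.862, 0.902)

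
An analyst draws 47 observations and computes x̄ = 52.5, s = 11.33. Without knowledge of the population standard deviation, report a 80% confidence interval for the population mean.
(50.35, 54.65)

t-interval (σ unknown):
df = n - 1 = 46
t* = 1.300 for 80% confidence

Margin of error = t* · s/√n = 1.300 · 11.33/√47 = 2.15

CI: (50.35, 54.65)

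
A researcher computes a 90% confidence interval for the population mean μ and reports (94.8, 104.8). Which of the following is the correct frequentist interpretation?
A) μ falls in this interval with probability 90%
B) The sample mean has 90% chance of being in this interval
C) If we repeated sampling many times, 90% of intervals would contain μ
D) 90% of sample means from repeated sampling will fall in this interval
C

A) Wrong — μ is fixed; the randomness lives in the interval, not in μ.
B) Wrong — x̄ is observed and sits in the interval by construction.
C) Correct — this is the frequentist long-run coverage interpretation.
D) Wrong — coverage applies to intervals containing μ, not to future x̄ values.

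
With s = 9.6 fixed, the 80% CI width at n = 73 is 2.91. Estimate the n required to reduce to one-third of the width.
n ≈ 657

CI width ∝ 1/√n
To reduce width by factor 3, need √n to grow by 3 → need 3² = 9 times as many samples.

Current: n = 73, width = 2.91
New: n = 657, width ≈ 0.96

Width reduced by factor of 2.91/0.96 = 3.03.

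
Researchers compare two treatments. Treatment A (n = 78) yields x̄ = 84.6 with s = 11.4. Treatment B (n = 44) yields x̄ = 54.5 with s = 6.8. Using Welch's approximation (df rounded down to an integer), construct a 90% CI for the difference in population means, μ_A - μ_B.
(27.37, 32.83)

Difference: x̄₁ - x̄₂ = 30.10
SE = √(s₁²/n₁ + s₂²/n₂) = √(11.4²/78 + 6.8²/44) = 1.6484
df = 119.58 → 119 (Welch–Satterthwaite, rounded down)
t* = 1.658

CI: 30.10 ± 1.658 · 1.6484 = 30.10 ± 2.73 = (27.37, 32.83)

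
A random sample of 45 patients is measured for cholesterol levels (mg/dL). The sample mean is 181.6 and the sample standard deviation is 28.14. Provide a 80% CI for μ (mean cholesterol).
(176.14, 187.06)

t-interval (σ unknown):
df = n - 1 = 44
t* = 1.301 for 80% confidence

Margin of error = t* · s/√n = 1.301 · 28.14/√45 = 5.46

CI: (176.14, 187.06)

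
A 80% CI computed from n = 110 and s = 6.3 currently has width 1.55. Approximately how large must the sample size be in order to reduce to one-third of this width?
n ≈ 990

CI width ∝ 1/√n
To reduce width by factor 3, need √n to grow by 3 → need 3² = 9 times as many samples.

Current: n = 110, width = 1.55
New: n = 990, width ≈ 0.51

Width reduced by factor of 1.55/0.51 = 3.04.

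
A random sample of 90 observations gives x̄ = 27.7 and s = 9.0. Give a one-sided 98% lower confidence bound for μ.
μ ≥ 25.72

Lower bound (one-sided):
t* = 2.084 (one-sided for 98%)
Lower bound = x̄ - t* · s/√n = 27.7 - 2.084 · 9.0/√90 = 25.72

We are 98% confident that μ ≥ 25.72.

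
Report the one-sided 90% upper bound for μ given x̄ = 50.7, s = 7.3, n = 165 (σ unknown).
μ ≤ 51.43

Upper bound (one-sided):
t* = 1.287 (one-sided for 90%)
Upper bound = x̄ + t* · s/√n = 50.7 + 1.287 · 7.3/√165 = 51.43

We are 90% confident that μ ≤ 51.43.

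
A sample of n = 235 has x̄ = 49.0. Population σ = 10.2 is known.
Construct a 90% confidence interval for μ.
(47.91, 50.09)

z-interval (σ known):
z* = 1.645 for 90% confidence

Margin of error = z* · σ/√n = 1.645 · 10.2/√235 = 1.09

CI: (49.0 - 1.09, 49.0 + 1.09) = (47.91, 50.09)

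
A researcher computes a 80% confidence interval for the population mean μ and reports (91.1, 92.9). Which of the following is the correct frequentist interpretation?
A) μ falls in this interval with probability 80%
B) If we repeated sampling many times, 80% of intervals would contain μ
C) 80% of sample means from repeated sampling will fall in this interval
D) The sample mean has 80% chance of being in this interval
B

A) Wrong — μ is fixed; the randomness lives in the interval, not in μ.
B) Correct — this is the frequentist long-run coverage interpretation.
C) Wrong — coverage applies to intervals containing μ, not to future x̄ values.
D) Wrong — x̄ is observed and sits in the interval by construction.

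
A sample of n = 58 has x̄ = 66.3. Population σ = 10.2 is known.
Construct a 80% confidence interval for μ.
(64.58, 68.02)

z-interval (σ known):
z* = 1.282 for 80% confidence

Margin of error = z* · σ/√n = 1.282 · 10.2/√58 = 1.72

CI: (66.3 - 1.72, 66.3 + 1.72) = (64.58, 68.02)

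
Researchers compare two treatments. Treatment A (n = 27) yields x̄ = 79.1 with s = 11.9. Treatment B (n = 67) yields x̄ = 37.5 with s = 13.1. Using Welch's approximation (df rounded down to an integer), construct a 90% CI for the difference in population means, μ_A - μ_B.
(36.92, 46.28)

Difference: x̄₁ - x̄₂ = 41.60
SE = √(s₁²/n₁ + s₂²/n₂) = √(11.9²/27 + 13.1²/67) = 2.7940
df = 52.65 → 52 (Welch–Satterthwaite, rounded down)
t* = 1.675

CI: 41.60 ± 1.675 · 2.7940 = 41.60 ± 4.68 = (36.92, 46.28)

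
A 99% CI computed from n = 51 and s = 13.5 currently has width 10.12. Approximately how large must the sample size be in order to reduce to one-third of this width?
n ≈ 459

CI width ∝ 1/√n
To reduce width by factor 3, need √n to grow by 3 → need 3² = 9 times as many samples.

Current: n = 51, width = 10.12
New: n = 459, width ≈ 3.26

Width reduced by factor of 10.12/3.26 = 3.10.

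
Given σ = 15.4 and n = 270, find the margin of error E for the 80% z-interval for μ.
Margin of error = 1.20

Margin of error = z* · σ/√n
= 1.282 · 15.4/√270
= 1.282 · 15.4/16.4317
= 1.20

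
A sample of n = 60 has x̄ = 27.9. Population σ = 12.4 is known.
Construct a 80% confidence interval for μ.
(25.85, 29.95)

z-interval (σ known):
z* = 1.282 for 80% confidence

Margin of error = z* · σ/√n = 1.282 · 12.4/√60 = 2.05

CI: (27.9 - 2.05, 27.9 + 2.05) = (25.85, 29.95)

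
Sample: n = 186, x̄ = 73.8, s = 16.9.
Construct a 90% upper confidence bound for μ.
μ ≤ 75.39

Upper bound (one-sided):
t* = 1.286 (one-sided for 90%)
Upper bound = x̄ + t* · s/√n = 73.8 + 1.286 · 16.9/√186 = 75.39

We are 90% confident that μ ≤ 75.39.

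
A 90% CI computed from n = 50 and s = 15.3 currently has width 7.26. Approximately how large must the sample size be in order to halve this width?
n ≈ 200

CI width ∝ 1/√n
To reduce width by factor 2, need √n to grow by 2 → need 2² = 4 times as many samples.

Current: n = 50, width = 7.26
New: n = 200, width ≈ 3.58

Width reduced by factor of 7.26/3.58 = 2.03.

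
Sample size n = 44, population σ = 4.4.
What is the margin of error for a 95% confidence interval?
Margin of error = 1.30

Margin of error = z* · σ/√n
= 1.960 · 4.4/√44
= 1.960 · 4.4/6.6332
= 1.30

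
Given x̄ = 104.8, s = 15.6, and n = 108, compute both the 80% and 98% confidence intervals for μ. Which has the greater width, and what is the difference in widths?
98% CI is wider by 3.22

df = 107
80% CI: t* = 1.290, (102.86, 106.74), width = 2 · t* · s/√n = 3.87
98% CI: t* = 2.362, (101.25, 108.35), width = 2 · t* · s/√n = 7.09

The 98% CI is wider by 7.09 - 3.87 = 3.22.
Higher confidence requires a wider interval.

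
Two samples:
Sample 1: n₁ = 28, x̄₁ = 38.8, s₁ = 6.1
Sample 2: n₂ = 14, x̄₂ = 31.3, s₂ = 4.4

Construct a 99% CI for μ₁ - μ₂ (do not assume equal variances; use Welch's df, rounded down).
(3.01, 11.99)

Difference: x̄₁ - x̄₂ = 7.50
SE = √(s₁²/n₁ + s₂²/n₂) = √(6.1²/28 + 4.4²/14) = 1.6468
df = 34.60 → 34 (Welch–Satterthwaite, rounded down)
t* = 2.728

CI: 7.50 ± 2.728 · 1.6468 = 7.50 ± 4.49 = (3.01, 11.99)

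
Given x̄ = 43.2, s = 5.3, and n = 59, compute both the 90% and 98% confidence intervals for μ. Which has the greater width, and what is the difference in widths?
98% CI is wider by 0.99

df = 58
90% CI: t* = 1.672, (42.05, 44.35), width = 2 · t* · s/√n = 2.31
98% CI: t* = 2.392, (41.55, 44.85), width = 2 · t* · s/√n = 3.30

The 98% CI is wider by 3.30 - 2.31 = 0.99.
Higher confidence requires a wider interval.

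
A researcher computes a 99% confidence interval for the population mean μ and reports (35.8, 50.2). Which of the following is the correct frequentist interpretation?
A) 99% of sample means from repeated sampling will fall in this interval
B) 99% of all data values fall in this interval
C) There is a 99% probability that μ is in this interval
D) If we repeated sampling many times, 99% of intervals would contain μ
D

A) Wrong — coverage applies to intervals containing μ, not to future x̄ values.
B) Wrong — a CI is about the parameter μ, not individual data values.
C) Wrong — μ is fixed; the randomness lives in the interval, not in μ.
D) Correct — this is the frequentist long-run coverage interpretation.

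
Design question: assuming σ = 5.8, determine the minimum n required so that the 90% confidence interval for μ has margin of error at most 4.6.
n ≥ 5

For margin E ≤ 4.6:
n ≥ (z* · σ / E)²
n ≥ (1.645 · 5.8 / 4.6)²
n ≥ 4.30

Minimum n = 5 (rounding up)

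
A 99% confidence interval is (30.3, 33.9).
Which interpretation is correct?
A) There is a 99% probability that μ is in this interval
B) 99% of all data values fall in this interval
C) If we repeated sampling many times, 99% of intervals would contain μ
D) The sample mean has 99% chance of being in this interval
C

A) Wrong — μ is fixed; the randomness lives in the interval, not in μ.
B) Wrong — a CI is about the parameter μ, not individual data values.
C) Correct — this is the frequentist long-run coverage interpretation.
D) Wrong — x̄ is observed and sits in the interval by construction.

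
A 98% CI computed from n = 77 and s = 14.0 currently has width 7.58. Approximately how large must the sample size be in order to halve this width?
n ≈ 308

CI width ∝ 1/√n
To reduce width by factor 2, need √n to grow by 2 → need 2² = 4 times as many samples.

Current: n = 77, width = 7.58
New: n = 308, width ≈ 3.73

Width reduced by factor of 7.58/3.73 = 2.03.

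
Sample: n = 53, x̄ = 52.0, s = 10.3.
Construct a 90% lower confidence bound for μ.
μ ≥ 50.16

Lower bound (one-sided):
t* = 1.298 (one-sided for 90%)
Lower bound = x̄ - t* · s/√n = 52.0 - 1.298 · 10.3/√53 = 50.16

We are 90% confident that μ ≥ 50.16.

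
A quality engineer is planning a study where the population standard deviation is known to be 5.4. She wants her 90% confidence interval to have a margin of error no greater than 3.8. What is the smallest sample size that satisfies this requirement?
n ≥ 6

For margin E ≤ 3.8:
n ≥ (z* · σ / E)²
n ≥ (1.645 · 5.4 / 3.8)²
n ≥ 5.46

Minimum n = 6 (rounding up)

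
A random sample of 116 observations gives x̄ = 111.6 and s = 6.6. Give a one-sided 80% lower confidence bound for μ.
μ ≥ 111.08

Lower bound (one-sided):
t* = 0.845 (one-sided for 80%)
Lower bound = x̄ - t* · s/√n = 111.6 - 0.845 · 6.6/√116 = 111.08

We are 80% confident that μ ≥ 111.08.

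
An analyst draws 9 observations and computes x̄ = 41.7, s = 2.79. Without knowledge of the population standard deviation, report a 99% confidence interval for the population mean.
(38.58, 44.82)

t-interval (σ unknown):
df = n - 1 = 8
t* = 3.355 for 99% confidence

Margin of error = t* · s/√n = 3.355 · 2.79/√9 = 3.12

CI: (38.58, 44.82)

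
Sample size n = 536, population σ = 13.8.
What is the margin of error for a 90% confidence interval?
Margin of error = 0.98

Margin of error = z* · σ/√n
= 1.645 · 13.8/√536
= 1.645 · 13.8/23.1517
= 0.98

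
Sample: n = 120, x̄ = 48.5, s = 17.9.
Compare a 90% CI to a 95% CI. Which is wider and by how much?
95% CI is wider by 1.05

df = 119
90% CI: t* = 1.658, (45.79, 51.21), width = 2 · t* · s/√n = 5.42
95% CI: t* = 1.980, (45.26, 51.74), width = 2 · t* · s/√n = 6.47

The 95% CI is wider by 6.47 - 5.42 = 1.05.
Higher confidence requires a wider interval.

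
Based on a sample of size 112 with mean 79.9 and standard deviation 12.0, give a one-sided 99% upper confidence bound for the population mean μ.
μ ≤ 82.58

Upper bound (one-sided):
t* = 2.360 (one-sided for 99%)
Upper bound = x̄ + t* · s/√n = 79.9 + 2.360 · 12.0/√112 = 82.58

We are 99% confident that μ ≤ 82.58.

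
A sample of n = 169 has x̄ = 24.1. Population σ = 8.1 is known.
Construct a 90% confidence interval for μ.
(23.08, 25.12)

z-interval (σ known):
z* = 1.645 for 90% confidence

Margin of error = z* · σ/√n = 1.645 · 8.1/√169 = 1.02

CI: (24.1 - 1.02, 24.1 + 1.02) = (23.08, 25.12)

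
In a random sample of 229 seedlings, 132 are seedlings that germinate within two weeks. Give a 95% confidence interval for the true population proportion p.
(0.512, 0.640)

Proportion CI:
p̂ = 132/229 = 0.57642
SE = √(p̂(1-p̂)/n) = √(0.57642 · 0.42358 / 229) = 0.03265

z* = 1.960
Margin = z* · SE = 1.960 · 0.03265 = 0.0640

CI: 0.57642 ± 0.0640 = (0.512, 0.640)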